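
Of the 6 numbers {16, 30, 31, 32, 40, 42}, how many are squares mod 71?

(16/71) = +1 → QR.
(30/71) = +1 → QR.
(31/71) = -1 → non-residue.
(32/71) = +1 → QR.
(40/71) = +1 → QR.
(42/71) = -1 → non-residue.
Total quadratic residues among the 6: 4.

4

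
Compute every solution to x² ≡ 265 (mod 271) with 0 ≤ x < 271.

Since 271 ≡ 3 (mod 4), a square root of 265 is 265^((271+1)/4) = 265^68 mod 271.
Repeated squaring: 265^2≡36, 265^4≡212, 265^8≡229, 265^16≡138, 265^32≡74, 265^64≡56 (mod 271).
265^68 = 265^(64+4) ≡ 219 (mod 271).
Check: 219² = 47961 ≡ 265 (mod 271). The two roots are 52 and 219.

52, 219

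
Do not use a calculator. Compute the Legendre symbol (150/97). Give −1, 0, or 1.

Euler's criterion: (150/97) ≡ 53^48 (mod 97).
53^2 ≡ 93 (mod 97)
53^4 ≡ 16 (mod 97)
53^8 ≡ 62 (mod 97)
53^16 ≡ 61 (mod 97)
53^32 ≡ 35 (mod 97)
53^48 = 53^(32+16) ≡ 1 (mod 97).
Result is 1, so (150/97) = 1.

1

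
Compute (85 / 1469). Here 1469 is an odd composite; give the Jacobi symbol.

Reciprocity: 85 ≡ 1 and 1469 ≡ 1 (mod 4), so (85/1469) = +(1469/85).
Reduce top mod 85: now compute (24/85).
Pull out 2^3: since 85 ≡ 5 (mod 8), (2/85) = -1, so (2/85)^3 = -1.
Reciprocity: 3 ≡ 3 and 85 ≡ 1 (mod 4), so (3/85) = +(85/3).
Reduce top mod 3: now compute (1/3).
Reached (1/3) = 1. Collecting the sign flips along the way, the symbol is -1.

-1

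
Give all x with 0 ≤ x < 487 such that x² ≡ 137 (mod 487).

194, 293

Since 487 ≡ 3 (mod 4), a square root of 137 is 137^((487+1)/4) = 137^122 mod 487.
Repeated squaring: 137^2≡263, 137^4≡15, 137^8≡225, 137^16≡464, 137^32≡42, 137^64≡303 (mod 487).
137^122 = 137^(64+32+16+8+2) ≡ 194 (mod 487).
Check: 194² = 37636 ≡ 137 (mod 487). The two roots are 194 and 293.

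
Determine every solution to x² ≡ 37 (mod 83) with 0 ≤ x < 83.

28, 55

Since 83 ≡ 3 (mod 4), a square root of 37 is 37^((83+1)/4) = 37^21 mod 83.
Repeated squaring: 37^2≡41, 37^4≡21, 37^8≡26, 37^16≡12 (mod 83).
37^21 = 37^(16+4+1) ≡ 28 (mod 83).
Check: 28² = 784 ≡ 37 (mod 83). The two roots are 28 and 55.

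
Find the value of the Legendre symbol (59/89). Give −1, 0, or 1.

Euler's criterion: (59/89) ≡ 59^44 (mod 89).
59^2 ≡ 10 (mod 89)
59^4 ≡ 11 (mod 89)
59^8 ≡ 32 (mod 89)
59^16 ≡ 45 (mod 89)
59^32 ≡ 67 (mod 89)
59^44 = 59^(32+8+4) ≡ 88 (mod 89).
Result is 88 ≡ −1, so (59/89) = −1.

-1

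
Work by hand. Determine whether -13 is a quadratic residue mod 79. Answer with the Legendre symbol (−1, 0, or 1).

First reduce: -13 ≡ 66 (mod 79).
Pull out 2: since 79 ≡ 7 (mod 8), (2/79) = +1.
Reciprocity: 33 ≡ 1 and 79 ≡ 3 (mod 4), so (33/79) = +(79/33).
Reduce top mod 33: now compute (13/33).
Reciprocity: 13 ≡ 1 and 33 ≡ 1 (mod 4), so (13/33) = +(33/13).
Reduce top mod 13: now compute (7/13).
Reciprocity: 7 ≡ 3 and 13 ≡ 1 (mod 4), so (7/13) = +(13/7).
Reduce top mod 7: now compute (6/7).
Pull out 2: since 7 ≡ 7 (mod 8), (2/7) = +1.
Reciprocity: 3 ≡ 3 and 7 ≡ 3 (mod 4), so (3/7) = −(7/3).
Reduce top mod 3: now compute (1/3).
Reached (1/3) = 1. Collecting the sign flips along the way, the symbol is -1.

-1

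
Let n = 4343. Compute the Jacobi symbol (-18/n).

First reduce: -18 ≡ 4325 (mod 4343).
Reciprocity: 4325 ≡ 1 and 4343 ≡ 3 (mod 4), so (4325/4343) = +(4343/4325).
Reduce top mod 4325: now compute (18/4325).
Pull out 2: since 4325 ≡ 5 (mod 8), (2/4325) = -1.
Reciprocity: 9 ≡ 1 and 4325 ≡ 1 (mod 4), so (9/4325) = +(4325/9).
Reduce top mod 9: now compute (5/9).
Reciprocity: 5 ≡ 1 and 9 ≡ 1 (mod 4), so (5/9) = +(9/5).
Reduce top mod 5: now compute (4/5).
Pull out 2^2: since 5 ≡ 5 (mod 8), (2/5) = -1, so (2/5)^2 = +1.
Reached (1/5) = 1. Collecting the sign flips along the way, the symbol is -1.

-1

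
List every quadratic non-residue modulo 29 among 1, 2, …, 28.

Square k = 1,…,14 (k and 29−k give the same square):
1²=1, 2²=4, 3²=9, 4²=16, 5²=25, 6²≡7, 7²≡20, 8²≡6, 9²≡23, 10²≡13, 11²≡5, 12²≡28, 13²≡24, 14²≡22 (mod 29).
The residues are {1, 4, 5, 6, 7, 9, 13, 16, 20, 22, 23, 24, 25, 28}; the non-residues are the remaining 14 nonzero classes.

2,3,8,10,11,12,14,15,17,18,19,21,26,27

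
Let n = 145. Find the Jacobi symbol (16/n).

Pull out 2^4: since 145 ≡ 1 (mod 8), (2/145) = +1, so (2/145)^4 = +1.
Reached (1/145) = 1. Collecting the sign flips along the way, the symbol is +1.

1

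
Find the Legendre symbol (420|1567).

1

Pull out 2^2: since 1567 ≡ 7 (mod 8), (2/1567) = +1, so (2/1567)^2 = +1.
Reciprocity: 105 ≡ 1 and 1567 ≡ 3 (mod 4), so (105/1567) = +(1567/105).
Reduce top mod 105: now compute (97/105).
Reciprocity: 97 ≡ 1 and 105 ≡ 1 (mod 4), so (97/105) = +(105/97).
Reduce top mod 97: now compute (8/97).
Pull out 2^3: since 97 ≡ 1 (mod 8), (2/97) = +1, so (2/97)^3 = +1.
Reached (1/97) = 1. Collecting the sign flips along the way, the symbol is +1.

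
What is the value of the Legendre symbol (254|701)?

1

Pull out 2: since 701 ≡ 5 (mod 8), (2/701) = -1.
Reciprocity: 127 ≡ 3 and 701 ≡ 1 (mod 4), so (127/701) = +(701/127).
Reduce top mod 127: now compute (66/127).
Pull out 2: since 127 ≡ 7 (mod 8), (2/127) = +1.
Reciprocity: 33 ≡ 1 and 127 ≡ 3 (mod 4), so (33/127) = +(127/33).
Reduce top mod 33: now compute (28/33).
Pull out 2^2: since 33 ≡ 1 (mod 8), (2/33) = +1, so (2/33)^2 = +1.
Reciprocity: 7 ≡ 3 and 33 ≡ 1 (mod 4), so (7/33) = +(33/7).
Reduce top mod 7: now compute (5/7).
Reciprocity: 5 ≡ 1 and 7 ≡ 3 (mod 4), so (5/7) = +(7/5).
Reduce top mod 5: now compute (2/5).
Pull out 2: since 5 ≡ 5 (mod 8), (2/5) = -1.
Reached (1/5) = 1. Collecting the sign flips along the way, the symbol is +1.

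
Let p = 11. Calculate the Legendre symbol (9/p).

1

Reciprocity: 9 ≡ 1 and 11 ≡ 3 (mod 4), so (9/11) = +(11/9).
Reduce top mod 9: now compute (2/9).
Pull out 2: since 9 ≡ 1 (mod 8), (2/9) = +1.
Reached (1/9) = 1. Collecting the sign flips along the way, the symbol is +1.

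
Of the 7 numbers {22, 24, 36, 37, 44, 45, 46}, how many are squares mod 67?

4

(22/67) = +1 → QR.
(24/67) = +1 → QR.
(36/67) = +1 → QR.
(37/67) = +1 → QR.
(44/67) = -1 → non-residue.
(45/67) = -1 → non-residue.
(46/67) = -1 → non-residue.
Total quadratic residues among the 7: 4.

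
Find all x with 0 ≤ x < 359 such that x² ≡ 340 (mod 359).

Since 359 ≡ 3 (mod 4), a square root of 340 is 340^((359+1)/4) = 340^90 mod 359.
Repeated squaring: 340^2≡2, 340^4≡4, 340^8≡16, 340^16≡256, 340^32≡198, 340^64≡73 (mod 359).
340^90 = 340^(64+16+8+2) ≡ 281 (mod 359).
Check: 281² = 78961 ≡ 340 (mod 359). The two roots are 78 and 281.

78, 281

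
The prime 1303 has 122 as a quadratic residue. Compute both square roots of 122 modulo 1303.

Since 1303 ≡ 3 (mod 4), a square root of 122 is 122^((1303+1)/4) = 122^326 mod 1303.
Repeated squaring: 122^2≡551, 122^4≡2, 122^8≡4, 122^16≡16, 122^32≡256, 122^64≡386, 122^128≡454, 122^256≡242 (mod 1303).
122^326 = 122^(256+64+4+2) ≡ 418 (mod 1303).
Check: 418² = 174724 ≡ 122 (mod 1303). The two roots are 418 and 885.

418, 885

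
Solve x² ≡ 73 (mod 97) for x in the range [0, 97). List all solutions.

97 ≡ 1 (mod 4), so we find a root by search.
Trying successive values, 48² = 2304 ≡ 73 (mod 97). The other root is 97 − 48 = 49.

48, 49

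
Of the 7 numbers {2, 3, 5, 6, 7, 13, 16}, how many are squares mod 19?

4

(2/19) = -1 → non-residue.
(3/19) = -1 → non-residue.
(5/19) = +1 → QR.
(6/19) = +1 → QR.
(7/19) = +1 → QR.
(13/19) = -1 → non-residue.
(16/19) = +1 → QR.
Total quadratic residues among the 7: 4.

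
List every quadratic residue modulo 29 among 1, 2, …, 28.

1, 4, 5, 6, 7, 9, 13, 16, 20, 22, 23, 24, 25, 28

Square k = 1,…,14 (k and 29−k give the same square):
1²=1, 2²=4, 3²=9, 4²=16, 5²=25, 6²≡7, 7²≡20, 8²≡6, 9²≡23, 10²≡13, 11²≡5, 12²≡28, 13²≡24, 14²≡22 (mod 29).
So the quadratic residues mod 29 are {1, 4, 5, 6, 7, 9, 13, 16, 20, 22, 23, 24, 25, 28}.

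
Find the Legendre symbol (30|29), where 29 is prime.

Euler's criterion: (30/29) ≡ 1^14 (mod 29).
1^2 ≡ 1 (mod 29)
1^4 ≡ 1 (mod 29)
1^8 ≡ 1 (mod 29)
1^14 = 1^(8+4+2) ≡ 1 (mod 29).
Result is 1, so (30/29) = 1.

1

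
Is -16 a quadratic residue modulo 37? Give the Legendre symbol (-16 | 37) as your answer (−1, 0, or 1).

1

Euler's criterion: (-16/37) ≡ 21^18 (mod 37).
21^2 ≡ 34 (mod 37)
21^4 ≡ 9 (mod 37)
21^8 ≡ 7 (mod 37)
21^16 ≡ 12 (mod 37)
21^18 = 21^(16+2) ≡ 1 (mod 37).
Result is 1, so (-16/37) = 1.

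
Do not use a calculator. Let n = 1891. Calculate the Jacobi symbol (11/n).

1

Reciprocity: 11 ≡ 3 and 1891 ≡ 3 (mod 4), so (11/1891) = −(1891/11).
Reduce top mod 11: now compute (10/11).
Pull out 2: since 11 ≡ 3 (mod 8), (2/11) = -1.
Reciprocity: 5 ≡ 1 and 11 ≡ 3 (mod 4), so (5/11) = +(11/5).
Reduce top mod 5: now compute (1/5).
Reached (1/5) = 1. Collecting the sign flips along the way, the symbol is +1.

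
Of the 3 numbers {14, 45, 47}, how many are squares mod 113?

1

(14/113) = +1 → QR.
(45/113) = -1 → non-residue.
(47/113) = -1 → non-residue.
Total quadratic residues among the 3: 1.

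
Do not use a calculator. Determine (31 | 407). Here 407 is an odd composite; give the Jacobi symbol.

-1

Reciprocity: 31 ≡ 3 and 407 ≡ 3 (mod 4), so (31/407) = −(407/31).
Reduce top mod 31: now compute (4/31).
Pull out 2^2: since 31 ≡ 7 (mod 8), (2/31) = +1, so (2/31)^2 = +1.
Reached (1/31) = 1. Collecting the sign flips along the way, the symbol is -1.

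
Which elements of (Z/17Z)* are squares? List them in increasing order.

Square k = 1,…,8 (k and 17−k give the same square):
1²=1, 2²=4, 3²=9, 4²=16, 5²≡8, 6²≡2, 7²≡15, 8²≡13 (mod 17).
So the quadratic residues mod 17 are {1, 2, 4, 8, 9, 13, 15, 16}.

1 2 4 8 9 13 15 16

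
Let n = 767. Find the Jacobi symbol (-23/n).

First reduce: -23 ≡ 744 (mod 767).
Pull out 2^3: since 767 ≡ 7 (mod 8), (2/767) = +1, so (2/767)^3 = +1.
Reciprocity: 93 ≡ 1 and 767 ≡ 3 (mod 4), so (93/767) = +(767/93).
Reduce top mod 93: now compute (23/93).
Reciprocity: 23 ≡ 3 and 93 ≡ 1 (mod 4), so (23/93) = +(93/23).
Reduce top mod 23: now compute (1/23).
Reached (1/23) = 1. Collecting the sign flips along the way, the symbol is +1.

1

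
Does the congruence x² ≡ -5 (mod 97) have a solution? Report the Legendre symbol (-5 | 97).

-1

Euler's criterion: (-5/97) ≡ 92^48 (mod 97).
92^2 ≡ 25 (mod 97)
92^4 ≡ 43 (mod 97)
92^8 ≡ 6 (mod 97)
92^16 ≡ 36 (mod 97)
92^32 ≡ 35 (mod 97)
92^48 = 92^(32+16) ≡ 96 (mod 97).
Result is 96 ≡ −1, so (-5/97) = −1.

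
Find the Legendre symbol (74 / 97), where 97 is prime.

Pull out 2: since 97 ≡ 1 (mod 8), (2/97) = +1.
Reciprocity: 37 ≡ 1 and 97 ≡ 1 (mod 4), so (37/97) = +(97/37).
Reduce top mod 37: now compute (23/37).
Reciprocity: 23 ≡ 3 and 37 ≡ 1 (mod 4), so (23/37) = +(37/23).
Reduce top mod 23: now compute (14/23).
Pull out 2: since 23 ≡ 7 (mod 8), (2/23) = +1.
Reciprocity: 7 ≡ 3 and 23 ≡ 3 (mod 4), so (7/23) = −(23/7).
Reduce top mod 7: now compute (2/7).
Pull out 2: since 7 ≡ 7 (mod 8), (2/7) = +1.
Reached (1/7) = 1. Collecting the sign flips along the way, the symbol is -1.

-1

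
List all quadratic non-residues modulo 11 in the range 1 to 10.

Square k = 1,…,5 (k and 11−k give the same square):
1²=1, 2²=4, 3²=9, 4²≡5, 5²≡3 (mod 11).
The residues are {1, 3, 4, 5, 9}; the non-residues are the remaining 5 nonzero classes.

2 6 7 8 10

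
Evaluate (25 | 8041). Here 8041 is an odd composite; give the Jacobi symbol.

Reciprocity: 25 ≡ 1 and 8041 ≡ 1 (mod 4), so (25/8041) = +(8041/25).
Reduce top mod 25: now compute (16/25).
Pull out 2^4: since 25 ≡ 1 (mod 8), (2/25) = +1, so (2/25)^4 = +1.
Reached (1/25) = 1. Collecting the sign flips along the way, the symbol is +1.

1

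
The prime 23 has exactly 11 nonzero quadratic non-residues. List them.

5 7 10 11 14 15 17 19 20 21 22

Square k = 1,…,11 (k and 23−k give the same square):
1²=1, 2²=4, 3²=9, 4²=16, 5²≡2, 6²≡13, 7²≡3, 8²≡18, 9²≡12, 10²≡8, 11²≡6 (mod 23).
The residues are {1, 2, 3, 4, 6, 8, 9, 12, 13, 16, 18}; the non-residues are the remaining 11 nonzero classes.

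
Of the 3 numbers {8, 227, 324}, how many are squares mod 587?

(8/587) = -1 → non-residue.
(227/587) = -1 → non-residue.
(324/587) = +1 → QR.
Total quadratic residues among the 3: 1.

1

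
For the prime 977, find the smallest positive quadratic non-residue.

3

(2/977) = +1, so 2 is a residue.
(3/977) = −1, so 3 is the smallest positive non-residue mod 977.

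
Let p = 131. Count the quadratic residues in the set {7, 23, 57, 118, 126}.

1

(7/131) = +1 → QR.
(23/131) = -1 → non-residue.
(57/131) = -1 → non-residue.
(118/131) = -1 → non-residue.
(126/131) = -1 → non-residue.
Total quadratic residues among the 5: 1.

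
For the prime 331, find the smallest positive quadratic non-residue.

(2/331) = −1, so 2 is the smallest positive non-residue mod 331.

2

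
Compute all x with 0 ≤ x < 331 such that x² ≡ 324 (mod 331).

Since 331 ≡ 3 (mod 4), a square root of 324 is 324^((331+1)/4) = 324^83 mod 331.
Repeated squaring: 324^2≡49, 324^4≡84, 324^8≡105, 324^16≡102, 324^32≡143, 324^64≡258 (mod 331).
324^83 = 324^(64+16+2+1) ≡ 313 (mod 331).
Check: 313² = 97969 ≡ 324 (mod 331). The two roots are 18 and 313.

18, 313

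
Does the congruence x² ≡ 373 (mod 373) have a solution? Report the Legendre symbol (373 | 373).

0

First reduce: 373 ≡ 0 (mod 373).
Top reduces to 0: gcd > 1, so the symbol is 0.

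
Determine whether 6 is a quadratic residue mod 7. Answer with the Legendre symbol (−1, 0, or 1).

-1

Pull out 2: since 7 ≡ 7 (mod 8), (2/7) = +1.
Reciprocity: 3 ≡ 3 and 7 ≡ 3 (mod 4), so (3/7) = −(7/3).
Reduce top mod 3: now compute (1/3).
Reached (1/3) = 1. Collecting the sign flips along the way, the symbol is -1.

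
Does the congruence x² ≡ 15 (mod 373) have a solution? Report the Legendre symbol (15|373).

Reciprocity: 15 ≡ 3 and 373 ≡ 1 (mod 4), so (15/373) = +(373/15).
Reduce top mod 15: now compute (13/15).
Reciprocity: 13 ≡ 1 and 15 ≡ 3 (mod 4), so (13/15) = +(15/13).
Reduce top mod 13: now compute (2/13).
Pull out 2: since 13 ≡ 5 (mod 8), (2/13) = -1.
Reached (1/13) = 1. Collecting the sign flips along the way, the symbol is -1.

-1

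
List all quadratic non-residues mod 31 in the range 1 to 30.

Square k = 1,…,15 (k and 31−k give the same square):
1²=1, 2²=4, 3²=9, 4²=16, 5²=25, 6²≡5, 7²≡18, 8²≡2, 9²≡19, 10²≡7, 11²≡28, 12²≡20, 13²≡14, 14²≡10, 15²≡8 (mod 31).
The residues are {1, 2, 4, 5, 7, 8, 9, 10, 14, 16, 18, 19, 20, 25, 28}; the non-residues are the remaining 15 nonzero classes.

3 6 11 12 13 15 17 21 22 23 24 26 27 29 30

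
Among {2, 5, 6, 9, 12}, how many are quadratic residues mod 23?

(2/23) = +1 → QR.
(5/23) = -1 → non-residue.
(6/23) = +1 → QR.
(9/23) = +1 → QR.
(12/23) = +1 → QR.
Total quadratic residues among the 5: 4.

4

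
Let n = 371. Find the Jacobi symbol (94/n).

1

Pull out 2: since 371 ≡ 3 (mod 8), (2/371) = -1.
Reciprocity: 47 ≡ 3 and 371 ≡ 3 (mod 4), so (47/371) = −(371/47).
Reduce top mod 47: now compute (42/47).
Pull out 2: since 47 ≡ 7 (mod 8), (2/47) = +1.
Reciprocity: 21 ≡ 1 and 47 ≡ 3 (mod 4), so (21/47) = +(47/21).
Reduce top mod 21: now compute (5/21).
Reciprocity: 5 ≡ 1 and 21 ≡ 1 (mod 4), so (5/21) = +(21/5).
Reduce top mod 5: now compute (1/5).
Reached (1/5) = 1. Collecting the sign flips along the way, the symbol is +1.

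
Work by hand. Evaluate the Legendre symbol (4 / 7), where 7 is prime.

Pull out 2^2: since 7 ≡ 7 (mod 8), (2/7) = +1, so (2/7)^2 = +1.
Reached (1/7) = 1. Collecting the sign flips along the way, the symbol is +1.

1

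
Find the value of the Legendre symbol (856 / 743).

First reduce: 856 ≡ 113 (mod 743).
Reciprocity: 113 ≡ 1 and 743 ≡ 3 (mod 4), so (113/743) = +(743/113).
Reduce top mod 113: now compute (65/113).
Reciprocity: 65 ≡ 1 and 113 ≡ 1 (mod 4), so (65/113) = +(113/65).
Reduce top mod 65: now compute (48/65).
Pull out 2^4: since 65 ≡ 1 (mod 8), (2/65) = +1, so (2/65)^4 = +1.
Reciprocity: 3 ≡ 3 and 65 ≡ 1 (mod 4), so (3/65) = +(65/3).
Reduce top mod 3: now compute (2/3).
Pull out 2: since 3 ≡ 3 (mod 8), (2/3) = -1.
Reached (1/3) = 1. Collecting the sign flips along the way, the symbol is -1.

-1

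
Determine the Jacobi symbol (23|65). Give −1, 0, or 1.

-1

Reciprocity: 23 ≡ 3 and 65 ≡ 1 (mod 4), so (23/65) = +(65/23).
Reduce top mod 23: now compute (19/23).
Reciprocity: 19 ≡ 3 and 23 ≡ 3 (mod 4), so (19/23) = −(23/19).
Reduce top mod 19: now compute (4/19).
Pull out 2^2: since 19 ≡ 3 (mod 8), (2/19) = -1, so (2/19)^2 = +1.
Reached (1/19) = 1. Collecting the sign flips along the way, the symbol is -1.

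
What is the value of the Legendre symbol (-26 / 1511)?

-1

First reduce: -26 ≡ 1485 (mod 1511).
Reciprocity: 1485 ≡ 1 and 1511 ≡ 3 (mod 4), so (1485/1511) = +(1511/1485).
Reduce top mod 1485: now compute (26/1485).
Pull out 2: since 1485 ≡ 5 (mod 8), (2/1485) = -1.
Reciprocity: 13 ≡ 1 and 1485 ≡ 1 (mod 4), so (13/1485) = +(1485/13).
Reduce top mod 13: now compute (3/13).
Reciprocity: 3 ≡ 3 and 13 ≡ 1 (mod 4), so (3/13) = +(13/3).
Reduce top mod 3: now compute (1/3).
Reached (1/3) = 1. Collecting the sign flips along the way, the symbol is -1.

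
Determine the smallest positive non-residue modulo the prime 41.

(2/41) = +1, so 2 is a residue.
(3/41) = −1, so 3 is the smallest positive non-residue mod 41.

3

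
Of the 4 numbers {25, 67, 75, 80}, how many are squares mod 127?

(25/127) = +1 → QR.
(67/127) = -1 → non-residue.
(75/127) = -1 → non-residue.
(80/127) = -1 → non-residue.
Total quadratic residues among the 4: 1.

1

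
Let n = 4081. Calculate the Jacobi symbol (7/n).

Reciprocity: 7 ≡ 3 and 4081 ≡ 1 (mod 4), so (7/4081) = +(4081/7).
Reduce top mod 7: now compute (0/7).
Top reduces to 0: gcd > 1, so the symbol is 0.

0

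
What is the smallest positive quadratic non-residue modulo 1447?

(2/1447) = +1, so 2 is a residue.
(3/1447) = −1, so 3 is the smallest positive non-residue mod 1447.

3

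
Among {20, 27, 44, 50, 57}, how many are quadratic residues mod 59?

(20/59) = +1 → QR.
(27/59) = +1 → QR.
(44/59) = -1 → non-residue.
(50/59) = -1 → non-residue.
(57/59) = +1 → QR.
Total quadratic residues among the 5: 3.

3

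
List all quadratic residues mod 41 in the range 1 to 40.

Square k = 1,…,20 (k and 41−k give the same square):
1²=1, 2²=4, 3²=9, 4²=16, 5²=25, 6²=36, 7²≡8, 8²≡23, 9²≡40, 10²≡18, 11²≡39, 12²≡21, 13²≡5, 14²≡32, 15²≡20, 16²≡10, 17²≡2, 18²≡37, 19²≡33, 20²≡31 (mod 41).
So the quadratic residues mod 41 are {1, 2, 4, 5, 8, 9, 10, 16, 18, 20, 21, 23, 25, 31, 32, 33, 36, 37, 39, 40}.

1,2,4,5,8,9,10,16,18,20,21,23,25,31,32,33,36,37,39,40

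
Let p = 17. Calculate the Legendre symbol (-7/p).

Euler's criterion: (-7/17) ≡ 10^8 (mod 17).
10^2 ≡ 15 (mod 17)
10^4 ≡ 4 (mod 17)
10^8 ≡ 16 (mod 17)
10^8 = 10^(8) ≡ 16 (mod 17).
Result is 16 ≡ −1, so (-7/17) = −1.

-1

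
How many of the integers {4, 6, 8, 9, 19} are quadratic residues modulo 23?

(4/23) = +1 → QR.
(6/23) = +1 → QR.
(8/23) = +1 → QR.
(9/23) = +1 → QR.
(19/23) = -1 → non-residue.
Total quadratic residues among the 5: 4.

4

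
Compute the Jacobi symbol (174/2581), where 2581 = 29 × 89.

0

Pull out 2: since 2581 ≡ 5 (mod 8), (2/2581) = -1.
Reciprocity: 87 ≡ 3 and 2581 ≡ 1 (mod 4), so (87/2581) = +(2581/87).
Reduce top mod 87: now compute (58/87).
Pull out 2: since 87 ≡ 7 (mod 8), (2/87) = +1.
Reciprocity: 29 ≡ 1 and 87 ≡ 3 (mod 4), so (29/87) = +(87/29).
Reduce top mod 29: now compute (0/29).
Top reduces to 0: gcd > 1, so the symbol is 0.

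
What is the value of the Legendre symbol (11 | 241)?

Euler's criterion: (11/241) ≡ 11^120 (mod 241).
11^2 ≡ 121 (mod 241)
11^4 ≡ 181 (mod 241)
11^8 ≡ 226 (mod 241)
11^16 ≡ 225 (mod 241)
11^32 ≡ 15 (mod 241)
11^64 ≡ 225 (mod 241)
11^120 = 11^(64+32+16+8) ≡ 240 (mod 241).
Result is 240 ≡ −1, so (11/241) = −1.

-1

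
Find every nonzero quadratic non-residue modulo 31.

Square k = 1,…,15 (k and 31−k give the same square):
1²=1, 2²=4, 3²=9, 4²=16, 5²=25, 6²≡5, 7²≡18, 8²≡2, 9²≡19, 10²≡7, 11²≡28, 12²≡20, 13²≡14, 14²≡10, 15²≡8 (mod 31).
The residues are {1, 2, 4, 5, 7, 8, 9, 10, 14, 16, 18, 19, 20, 25, 28}; the non-residues are the remaining 15 nonzero classes.

3 6 11 12 13 15 17 21 22 23 24 26 27 29 30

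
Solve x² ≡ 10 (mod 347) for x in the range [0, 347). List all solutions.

125, 222

Since 347 ≡ 3 (mod 4), a square root of 10 is 10^((347+1)/4) = 10^87 mod 347.
Repeated squaring: 10^2≡100, 10^4≡284, 10^8≡152, 10^16≡202, 10^32≡205, 10^64≡38 (mod 347).
10^87 = 10^(64+16+4+2+1) ≡ 222 (mod 347).
Check: 222² = 49284 ≡ 10 (mod 347). The two roots are 125 and 222.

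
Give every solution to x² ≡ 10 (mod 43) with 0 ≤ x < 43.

Since 43 ≡ 3 (mod 4), a square root of 10 is 10^((43+1)/4) = 10^11 mod 43.
Repeated squaring: 10^2≡14, 10^4≡24, 10^8≡17 (mod 43).
10^11 = 10^(8+2+1) ≡ 15 (mod 43).
Check: 15² = 225 ≡ 10 (mod 43). The two roots are 15 and 28.

15, 28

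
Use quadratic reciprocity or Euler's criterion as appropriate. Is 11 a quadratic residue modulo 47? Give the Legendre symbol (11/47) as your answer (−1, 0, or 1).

-1

Euler's criterion: (11/47) ≡ 11^23 (mod 47).
11^2 ≡ 27 (mod 47)
11^4 ≡ 24 (mod 47)
11^8 ≡ 12 (mod 47)
11^16 ≡ 3 (mod 47)
11^23 = 11^(16+4+2+1) ≡ 46 (mod 47).
Result is 46 ≡ −1, so (11/47) = −1.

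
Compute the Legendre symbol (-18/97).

1

First reduce: -18 ≡ 79 (mod 97).
Reciprocity: 79 ≡ 3 and 97 ≡ 1 (mod 4), so (79/97) = +(97/79).
Reduce top mod 79: now compute (18/79).
Pull out 2: since 79 ≡ 7 (mod 8), (2/79) = +1.
Reciprocity: 9 ≡ 1 and 79 ≡ 3 (mod 4), so (9/79) = +(79/9).
Reduce top mod 9: now compute (7/9).
Reciprocity: 7 ≡ 3 and 9 ≡ 1 (mod 4), so (7/9) = +(9/7).
Reduce top mod 7: now compute (2/7).
Pull out 2: since 7 ≡ 7 (mod 8), (2/7) = +1.
Reached (1/7) = 1. Collecting the sign flips along the way, the symbol is +1.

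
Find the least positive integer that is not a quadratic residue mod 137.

(2/137) = +1, so 2 is a residue.
(3/137) = −1, so 3 is the smallest positive non-residue mod 137.

3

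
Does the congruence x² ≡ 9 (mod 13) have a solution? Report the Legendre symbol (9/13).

Euler's criterion: (9/13) ≡ 9^6 (mod 13).
9^2 ≡ 3 (mod 13)
9^4 ≡ 9 (mod 13)
9^6 = 9^(4+2) ≡ 1 (mod 13).
Result is 1, so (9/13) = 1.

1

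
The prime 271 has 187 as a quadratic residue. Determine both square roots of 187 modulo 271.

27, 244

Since 271 ≡ 3 (mod 4), a square root of 187 is 187^((271+1)/4) = 187^68 mod 271.
Repeated squaring: 187^2≡10, 187^4≡100, 187^8≡244, 187^16≡187, 187^32≡10, 187^64≡100 (mod 271).
187^68 = 187^(64+4) ≡ 244 (mod 271).
Check: 244² = 59536 ≡ 187 (mod 271). The two roots are 27 and 244.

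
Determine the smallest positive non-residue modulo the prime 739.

2

(2/739) = −1, so 2 is the smallest positive non-residue mod 739.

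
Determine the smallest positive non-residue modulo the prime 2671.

(2/2671) = +1, so 2 is a residue.
(3/2671) = −1, so 3 is the smallest positive non-residue mod 2671.

3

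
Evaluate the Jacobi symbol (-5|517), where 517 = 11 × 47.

-1

First reduce: -5 ≡ 512 (mod 517).
Pull out 2^9: since 517 ≡ 5 (mod 8), (2/517) = -1, so (2/517)^9 = -1.
Reached (1/517) = 1. Collecting the sign flips along the way, the symbol is -1.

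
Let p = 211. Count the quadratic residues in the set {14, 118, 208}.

(14/211) = +1 → QR.
(118/211) = -1 → non-residue.
(208/211) = +1 → QR.
Total quadratic residues among the 3: 2.

2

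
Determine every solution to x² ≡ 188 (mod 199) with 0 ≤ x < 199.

Since 199 ≡ 3 (mod 4), a square root of 188 is 188^((199+1)/4) = 188^50 mod 199.
Repeated squaring: 188^2≡121, 188^4≡114, 188^8≡61, 188^16≡139, 188^32≡18 (mod 199).
188^50 = 188^(32+16+2) ≡ 63 (mod 199).
Check: 63² = 3969 ≡ 188 (mod 199). The two roots are 63 and 136.

63, 136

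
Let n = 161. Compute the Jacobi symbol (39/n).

1

Reciprocity: 39 ≡ 3 and 161 ≡ 1 (mod 4), so (39/161) = +(161/39).
Reduce top mod 39: now compute (5/39).
Reciprocity: 5 ≡ 1 and 39 ≡ 3 (mod 4), so (5/39) = +(39/5).
Reduce top mod 5: now compute (4/5).
Pull out 2^2: since 5 ≡ 5 (mod 8), (2/5) = -1, so (2/5)^2 = +1.
Reached (1/5) = 1. Collecting the sign flips along the way, the symbol is +1.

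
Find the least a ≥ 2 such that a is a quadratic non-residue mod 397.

2

(2/397) = −1, so 2 is the smallest positive non-residue mod 397.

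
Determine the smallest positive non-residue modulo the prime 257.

(2/257) = +1, so 2 is a residue.
(3/257) = −1, so 3 is the smallest positive non-residue mod 257.

3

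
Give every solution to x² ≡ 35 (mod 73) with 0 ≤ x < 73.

20, 53

73 ≡ 1 (mod 4), so we find a root by search.
Trying successive values, 20² = 400 ≡ 35 (mod 73). The other root is 73 − 20 = 53.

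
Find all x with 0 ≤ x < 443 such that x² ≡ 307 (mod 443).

91, 352

Since 443 ≡ 3 (mod 4), a square root of 307 is 307^((443+1)/4) = 307^111 mod 443.
Repeated squaring: 307^2≡333, 307^4≡139, 307^8≡272, 307^16≡3, 307^32≡9, 307^64≡81 (mod 443).
307^111 = 307^(64+32+8+4+2+1) ≡ 352 (mod 443).
Check: 352² = 123904 ≡ 307 (mod 443). The two roots are 91 and 352.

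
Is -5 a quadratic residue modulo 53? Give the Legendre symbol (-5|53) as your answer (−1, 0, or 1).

-1

Euler's criterion: (-5/53) ≡ 48^26 (mod 53).
48^2 ≡ 25 (mod 53)
48^4 ≡ 42 (mod 53)
48^8 ≡ 15 (mod 53)
48^16 ≡ 13 (mod 53)
48^26 = 48^(16+8+2) ≡ 52 (mod 53).
Result is 52 ≡ −1, so (-5/53) = −1.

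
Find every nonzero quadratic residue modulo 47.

Square k = 1,…,23 (k and 47−k give the same square):
1²=1, 2²=4, 3²=9, 4²=16, 5²=25, 6²=36, 7²≡2, 8²≡17, 9²≡34, 10²≡6, 11²≡27, 12²≡3, 13²≡28, 14²≡8, 15²≡37, 16²≡21, 17²≡7, 18²≡42, 19²≡32, 20²≡24, 21²≡18, 22²≡14, 23²≡12 (mod 47).
So the quadratic residues mod 47 are {1, 2, 3, 4, 6, 7, 8, 9, 12, 14, 16, 17, 18, 21, 24, 25, 27, 28, 32, 34, 36, 37, 42}.

1 2 3 4 6 7 8 9 12 14 16 17 18 21 24 25 27 28 32 34 36 37 42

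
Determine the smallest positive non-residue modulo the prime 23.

5

(2/23) = +1, so 2 is a residue.
(3/23) = +1, so 3 is a residue.
(4/23) = +1, so 4 is a residue.
(5/23) = −1, so 5 is the smallest positive non-residue mod 23.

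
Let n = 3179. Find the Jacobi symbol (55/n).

Reciprocity: 55 ≡ 3 and 3179 ≡ 3 (mod 4), so (55/3179) = −(3179/55).
Reduce top mod 55: now compute (44/55).
Pull out 2^2: since 55 ≡ 7 (mod 8), (2/55) = +1, so (2/55)^2 = +1.
Reciprocity: 11 ≡ 3 and 55 ≡ 3 (mod 4), so (11/55) = −(55/11).
Reduce top mod 11: now compute (0/11).
Top reduces to 0: gcd > 1, so the symbol is 0.

0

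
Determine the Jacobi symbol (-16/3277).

1

First reduce: -16 ≡ 3261 (mod 3277).
Reciprocity: 3261 ≡ 1 and 3277 ≡ 1 (mod 4), so (3261/3277) = +(3277/3261).
Reduce top mod 3261: now compute (16/3261).
Pull out 2^4: since 3261 ≡ 5 (mod 8), (2/3261) = -1, so (2/3261)^4 = +1.
Reached (1/3261) = 1. Collecting the sign flips along the way, the symbol is +1.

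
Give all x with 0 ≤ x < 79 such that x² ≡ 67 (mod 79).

15, 64

Since 79 ≡ 3 (mod 4), a square root of 67 is 67^((79+1)/4) = 67^20 mod 79.
Repeated squaring: 67^2≡65, 67^4≡38, 67^8≡22, 67^16≡10 (mod 79).
67^20 = 67^(16+4) ≡ 64 (mod 79).
Check: 64² = 4096 ≡ 67 (mod 79). The two roots are 15 and 64.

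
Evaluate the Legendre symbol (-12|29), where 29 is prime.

Euler's criterion: (-12/29) ≡ 17^14 (mod 29).
17^2 ≡ 28 (mod 29)
17^4 ≡ 1 (mod 29)
17^8 ≡ 1 (mod 29)
17^14 = 17^(8+4+2) ≡ 28 (mod 29).
Result is 28 ≡ −1, so (-12/29) = −1.

-1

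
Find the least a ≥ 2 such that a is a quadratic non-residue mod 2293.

(2/2293) = −1, so 2 is the smallest positive non-residue mod 2293.

2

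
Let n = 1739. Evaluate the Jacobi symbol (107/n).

Reciprocity: 107 ≡ 3 and 1739 ≡ 3 (mod 4), so (107/1739) = −(1739/107).
Reduce top mod 107: now compute (27/107).
Reciprocity: 27 ≡ 3 and 107 ≡ 3 (mod 4), so (27/107) = −(107/27).
Reduce top mod 27: now compute (26/27).
Pull out 2: since 27 ≡ 3 (mod 8), (2/27) = -1.
Reciprocity: 13 ≡ 1 and 27 ≡ 3 (mod 4), so (13/27) = +(27/13).
Reduce top mod 13: now compute (1/13).
Reached (1/13) = 1. Collecting the sign flips along the way, the symbol is -1.

-1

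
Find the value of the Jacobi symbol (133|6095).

Reciprocity: 133 ≡ 1 and 6095 ≡ 3 (mod 4), so (133/6095) = +(6095/133).
Reduce top mod 133: now compute (110/133).
Pull out 2: since 133 ≡ 5 (mod 8), (2/133) = -1.
Reciprocity: 55 ≡ 3 and 133 ≡ 1 (mod 4), so (55/133) = +(133/55).
Reduce top mod 55: now compute (23/55).
Reciprocity: 23 ≡ 3 and 55 ≡ 3 (mod 4), so (23/55) = −(55/23).
Reduce top mod 23: now compute (9/23).
Reciprocity: 9 ≡ 1 and 23 ≡ 3 (mod 4), so (9/23) = +(23/9).
Reduce top mod 9: now compute (5/9).
Reciprocity: 5 ≡ 1 and 9 ≡ 1 (mod 4), so (5/9) = +(9/5).
Reduce top mod 5: now compute (4/5).
Pull out 2^2: since 5 ≡ 5 (mod 8), (2/5) = -1, so (2/5)^2 = +1.
Reached (1/5) = 1. Collecting the sign flips along the way, the symbol is +1.

1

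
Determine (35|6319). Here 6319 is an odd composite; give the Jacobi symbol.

Reciprocity: 35 ≡ 3 and 6319 ≡ 3 (mod 4), so (35/6319) = −(6319/35).
Reduce top mod 35: now compute (19/35).
Reciprocity: 19 ≡ 3 and 35 ≡ 3 (mod 4), so (19/35) = −(35/19).
Reduce top mod 19: now compute (16/19).
Pull out 2^4: since 19 ≡ 3 (mod 8), (2/19) = -1, so (2/19)^4 = +1.
Reached (1/19) = 1. Collecting the sign flips along the way, the symbol is +1.

1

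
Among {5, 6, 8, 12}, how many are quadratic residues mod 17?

1

(5/17) = -1 → non-residue.
(6/17) = -1 → non-residue.
(8/17) = +1 → QR.
(12/17) = -1 → non-residue.
Total quadratic residues among the 4: 1.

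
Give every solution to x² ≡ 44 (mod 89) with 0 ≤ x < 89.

20, 69

89 ≡ 1 (mod 4), so we find a root by search.
Trying successive values, 20² = 400 ≡ 44 (mod 89). The other root is 89 − 20 = 69.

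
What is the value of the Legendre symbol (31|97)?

Reciprocity: 31 ≡ 3 and 97 ≡ 1 (mod 4), so (31/97) = +(97/31).
Reduce top mod 31: now compute (4/31).
Pull out 2^2: since 31 ≡ 7 (mod 8), (2/31) = +1, so (2/31)^2 = +1.
Reached (1/31) = 1. Collecting the sign flips along the way, the symbol is +1.

1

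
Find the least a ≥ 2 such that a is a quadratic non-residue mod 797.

2

(2/797) = −1, so 2 is the smallest positive non-residue mod 797.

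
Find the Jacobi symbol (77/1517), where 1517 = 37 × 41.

1

Reciprocity: 77 ≡ 1 and 1517 ≡ 1 (mod 4), so (77/1517) = +(1517/77).
Reduce top mod 77: now compute (54/77).
Pull out 2: since 77 ≡ 5 (mod 8), (2/77) = -1.
Reciprocity: 27 ≡ 3 and 77 ≡ 1 (mod 4), so (27/77) = +(77/27).
Reduce top mod 27: now compute (23/27).
Reciprocity: 23 ≡ 3 and 27 ≡ 3 (mod 4), so (23/27) = −(27/23).
Reduce top mod 23: now compute (4/23).
Pull out 2^2: since 23 ≡ 7 (mod 8), (2/23) = +1, so (2/23)^2 = +1.
Reached (1/23) = 1. Collecting the sign flips along the way, the symbol is +1.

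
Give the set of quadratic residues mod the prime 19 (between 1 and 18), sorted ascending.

1, 4, 5, 6, 7, 9, 11, 16, 17

Square k = 1,…,9 (k and 19−k give the same square):
1²=1, 2²=4, 3²=9, 4²=16, 5²≡6, 6²≡17, 7²≡11, 8²≡7, 9²≡5 (mod 19).
So the quadratic residues mod 19 are {1, 4, 5, 6, 7, 9, 11, 16, 17}.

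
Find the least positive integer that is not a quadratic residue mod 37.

(2/37) = −1, so 2 is the smallest positive non-residue mod 37.

2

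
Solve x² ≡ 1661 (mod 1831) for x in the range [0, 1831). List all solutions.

104, 1727

Since 1831 ≡ 3 (mod 4), a square root of 1661 is 1661^((1831+1)/4) = 1661^458 mod 1831.
Repeated squaring: 1661^2≡1435, 1661^4≡1181, 1661^8≡1370, 1661^16≡125, 1661^32≡977, 1661^64≡578, 1661^128≡842, 1661^256≡367 (mod 1831).
1661^458 = 1661^(256+128+64+8+2) ≡ 1727 (mod 1831).
Check: 1727² = 2982529 ≡ 1661 (mod 1831). The two roots are 104 and 1727.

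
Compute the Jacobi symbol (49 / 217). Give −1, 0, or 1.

0

Reciprocity: 49 ≡ 1 and 217 ≡ 1 (mod 4), so (49/217) = +(217/49).
Reduce top mod 49: now compute (21/49).
Reciprocity: 21 ≡ 1 and 49 ≡ 1 (mod 4), so (21/49) = +(49/21).
Reduce top mod 21: now compute (7/21).
Reciprocity: 7 ≡ 3 and 21 ≡ 1 (mod 4), so (7/21) = +(21/7).
Reduce top mod 7: now compute (0/7).
Top reduces to 0: gcd > 1, so the symbol is 0.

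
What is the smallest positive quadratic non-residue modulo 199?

3

(2/199) = +1, so 2 is a residue.
(3/199) = −1, so 3 is the smallest positive non-residue mod 199.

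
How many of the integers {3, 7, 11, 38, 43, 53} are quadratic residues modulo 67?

(3/67) = -1 → non-residue.
(7/67) = -1 → non-residue.
(11/67) = -1 → non-residue.
(38/67) = -1 → non-residue.
(43/67) = -1 → non-residue.
(53/67) = -1 → non-residue.
Total quadratic residues among the 6: 0.

0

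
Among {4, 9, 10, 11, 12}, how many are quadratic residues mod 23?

(4/23) = +1 → QR.
(9/23) = +1 → QR.
(10/23) = -1 → non-residue.
(11/23) = -1 → non-residue.
(12/23) = +1 → QR.
Total quadratic residues among the 5: 3.

3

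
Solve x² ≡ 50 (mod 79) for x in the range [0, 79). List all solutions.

Since 79 ≡ 3 (mod 4), a square root of 50 is 50^((79+1)/4) = 50^20 mod 79.
Repeated squaring: 50^2≡51, 50^4≡73, 50^8≡36, 50^16≡32 (mod 79).
50^20 = 50^(16+4) ≡ 45 (mod 79).
Check: 45² = 2025 ≡ 50 (mod 79). The two roots are 34 and 45.

34, 45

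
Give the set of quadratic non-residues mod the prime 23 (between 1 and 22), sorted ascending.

Square k = 1,…,11 (k and 23−k give the same square):
1²=1, 2²=4, 3²=9, 4²=16, 5²≡2, 6²≡13, 7²≡3, 8²≡18, 9²≡12, 10²≡8, 11²≡6 (mod 23).
The residues are {1, 2, 3, 4, 6, 8, 9, 12, 13, 16, 18}; the non-residues are the remaining 11 nonzero classes.

5,7,10,11,14,15,17,19,20,21,22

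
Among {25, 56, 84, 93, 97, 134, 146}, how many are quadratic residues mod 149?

1

(25/149) = +1 → QR.
(56/149) = -1 → non-residue.
(84/149) = -1 → non-residue.
(93/149) = -1 → non-residue.
(97/149) = -1 → non-residue.
(134/149) = -1 → non-residue.
(146/149) = -1 → non-residue.
Total quadratic residues among the 7: 1.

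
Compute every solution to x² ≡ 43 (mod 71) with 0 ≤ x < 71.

16, 55

Since 71 ≡ 3 (mod 4), a square root of 43 is 43^((71+1)/4) = 43^18 mod 71.
Repeated squaring: 43^2≡3, 43^4≡9, 43^8≡10, 43^16≡29 (mod 71).
43^18 = 43^(16+2) ≡ 16 (mod 71).
Check: 16² = 256 ≡ 43 (mod 71). The two roots are 16 and 55.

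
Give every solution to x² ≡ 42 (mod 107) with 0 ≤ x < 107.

16, 91

Since 107 ≡ 3 (mod 4), a square root of 42 is 42^((107+1)/4) = 42^27 mod 107.
Repeated squaring: 42^2≡52, 42^4≡29, 42^8≡92, 42^16≡11 (mod 107).
42^27 = 42^(16+8+2+1) ≡ 16 (mod 107).
Check: 16² = 256 ≡ 42 (mod 107). The two roots are 16 and 91.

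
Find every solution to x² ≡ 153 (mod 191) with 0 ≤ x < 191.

Since 191 ≡ 3 (mod 4), a square root of 153 is 153^((191+1)/4) = 153^48 mod 191.
Repeated squaring: 153^2≡107, 153^4≡180, 153^8≡121, 153^16≡125, 153^32≡154 (mod 191).
153^48 = 153^(32+16) ≡ 150 (mod 191).
Check: 150² = 22500 ≡ 153 (mod 191). The two roots are 41 and 150.

41, 150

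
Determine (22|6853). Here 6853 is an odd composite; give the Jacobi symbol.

Pull out 2: since 6853 ≡ 5 (mod 8), (2/6853) = -1.
Reciprocity: 11 ≡ 3 and 6853 ≡ 1 (mod 4), so (11/6853) = +(6853/11).
Reduce top mod 11: now compute (0/11).
Top reduces to 0: gcd > 1, so the symbol is 0.

0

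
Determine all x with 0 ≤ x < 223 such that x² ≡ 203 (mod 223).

Since 223 ≡ 3 (mod 4), a square root of 203 is 203^((223+1)/4) = 203^56 mod 223.
Repeated squaring: 203^2≡177, 203^4≡109, 203^8≡62, 203^16≡53, 203^32≡133 (mod 223).
203^56 = 203^(32+16+8) ≡ 181 (mod 223).
Check: 181² = 32761 ≡ 203 (mod 223). The two roots are 42 and 181.

42, 181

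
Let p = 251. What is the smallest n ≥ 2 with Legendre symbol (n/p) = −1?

2

(2/251) = −1, so 2 is the smallest positive non-residue mod 251.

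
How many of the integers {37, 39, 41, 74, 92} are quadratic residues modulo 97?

0

(37/97) = -1 → non-residue.
(39/97) = -1 → non-residue.
(41/97) = -1 → non-residue.
(74/97) = -1 → non-residue.
(92/97) = -1 → non-residue.
Total quadratic residues among the 5: 0.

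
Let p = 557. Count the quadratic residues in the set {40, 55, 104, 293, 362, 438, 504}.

(40/557) = +1 → QR.
(55/557) = +1 → QR.
(104/557) = +1 → QR.
(293/557) = -1 → non-residue.
(362/557) = -1 → non-residue.
(438/557) = +1 → QR.
(504/557) = -1 → non-residue.
Total quadratic residues among the 7: 4.

4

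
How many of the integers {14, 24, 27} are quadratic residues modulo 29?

1

(14/29) = -1 → non-residue.
(24/29) = +1 → QR.
(27/29) = -1 → non-residue.
Total quadratic residues among the 3: 1.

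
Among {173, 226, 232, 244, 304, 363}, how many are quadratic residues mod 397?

4

(173/397) = +1 → QR.
(226/397) = +1 → QR.
(232/397) = -1 → non-residue.
(244/397) = -1 → non-residue.
(304/397) = +1 → QR.
(363/397) = +1 → QR.
Total quadratic residues among the 6: 4.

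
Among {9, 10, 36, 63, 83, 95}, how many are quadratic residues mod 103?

(9/103) = +1 → QR.
(10/103) = -1 → non-residue.
(36/103) = +1 → QR.
(63/103) = +1 → QR.
(83/103) = +1 → QR.
(95/103) = -1 → non-residue.
Total quadratic residues among the 6: 4.

4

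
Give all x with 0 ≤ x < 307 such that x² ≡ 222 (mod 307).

Since 307 ≡ 3 (mod 4), a square root of 222 is 222^((307+1)/4) = 222^77 mod 307.
Repeated squaring: 222^2≡164, 222^4≡187, 222^8≡278, 222^16≡227, 222^32≡260, 222^64≡60 (mod 307).
222^77 = 222^(64+8+4+1) ≡ 284 (mod 307).
Check: 284² = 80656 ≡ 222 (mod 307). The two roots are 23 and 284.

23, 284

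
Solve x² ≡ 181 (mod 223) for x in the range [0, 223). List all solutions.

36, 187

Since 223 ≡ 3 (mod 4), a square root of 181 is 181^((223+1)/4) = 181^56 mod 223.
Repeated squaring: 181^2≡203, 181^4≡177, 181^8≡109, 181^16≡62, 181^32≡53 (mod 223).
181^56 = 181^(32+16+8) ≡ 36 (mod 223).
Check: 36² = 1296 ≡ 181 (mod 223). The two roots are 36 and 187.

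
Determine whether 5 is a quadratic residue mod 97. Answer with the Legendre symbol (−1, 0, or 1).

-1

Reciprocity: 5 ≡ 1 and 97 ≡ 1 (mod 4), so (5/97) = +(97/5).
Reduce top mod 5: now compute (2/5).
Pull out 2: since 5 ≡ 5 (mod 8), (2/5) = -1.
Reached (1/5) = 1. Collecting the sign flips along the way, the symbol is -1.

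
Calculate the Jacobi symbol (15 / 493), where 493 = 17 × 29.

-1

Reciprocity: 15 ≡ 3 and 493 ≡ 1 (mod 4), so (15/493) = +(493/15).
Reduce top mod 15: now compute (13/15).
Reciprocity: 13 ≡ 1 and 15 ≡ 3 (mod 4), so (13/15) = +(15/13).
Reduce top mod 13: now compute (2/13).
Pull out 2: since 13 ≡ 5 (mod 8), (2/13) = -1.
Reached (1/13) = 1. Collecting the sign flips along the way, the symbol is -1.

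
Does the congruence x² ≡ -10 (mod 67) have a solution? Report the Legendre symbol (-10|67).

-1

First reduce: -10 ≡ 57 (mod 67).
Reciprocity: 57 ≡ 1 and 67 ≡ 3 (mod 4), so (57/67) = +(67/57).
Reduce top mod 57: now compute (10/57).
Pull out 2: since 57 ≡ 1 (mod 8), (2/57) = +1.
Reciprocity: 5 ≡ 1 and 57 ≡ 1 (mod 4), so (5/57) = +(57/5).
Reduce top mod 5: now compute (2/5).
Pull out 2: since 5 ≡ 5 (mod 8), (2/5) = -1.
Reached (1/5) = 1. Collecting the sign flips along the way, the symbol is -1.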